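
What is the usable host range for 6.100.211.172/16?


Network: 6.100.0.0
Broadcast: 6.100.255.255
First usable = network + 1
Last usable = broadcast - 1
Range: 6.100.0.1 to 6.100.255.254


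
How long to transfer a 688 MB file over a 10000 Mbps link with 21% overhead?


Effective throughput = 10000 * (1 - 21/100) = 7900 Mbps
File size in Mb = 688 * 8 = 5504 Mb
Time = 5504 / 7900
Time = 0.6967 seconds


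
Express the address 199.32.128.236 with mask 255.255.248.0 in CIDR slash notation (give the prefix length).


Binary: 11111111.11111111.11111000.00000000
Count leading 1s
Prefix: /21


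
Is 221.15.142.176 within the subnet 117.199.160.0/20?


Subnet network: 117.199.160.0
Test IP AND mask: 221.15.128.0
No, 221.15.142.176 is not in 117.199.160.0/20


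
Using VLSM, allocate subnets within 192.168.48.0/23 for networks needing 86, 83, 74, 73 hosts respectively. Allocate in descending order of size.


86 hosts -> /25 (126 usable): 192.168.48.0/25
83 hosts -> /25 (126 usable): 192.168.48.128/25
74 hosts -> /25 (126 usable): 192.168.49.0/25
73 hosts -> /25 (126 usable): 192.168.49.128/25
Allocation: 192.168.48.0/25 (86 hosts, 126 usable); 192.168.48.128/25 (83 hosts, 126 usable); 192.168.49.0/25 (74 hosts, 126 usable); 192.168.49.128/25 (73 hosts, 126 usable)


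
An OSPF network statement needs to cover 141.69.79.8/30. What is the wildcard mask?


Subnet mask: 255.255.255.252
Wildcard = 255.255.255.255 - subnet mask
255 - 255 = 0
255 - 255 = 0
255 - 255 = 0
255 - 252 = 3
Wildcard: 0.0.0.3


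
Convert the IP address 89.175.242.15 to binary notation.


89 = 01011001
175 = 10101111
242 = 11110010
15 = 00001111
Binary: 01011001.10101111.11110010.00001111


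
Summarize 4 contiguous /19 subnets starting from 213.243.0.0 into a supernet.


Original prefix: /19
Number of subnets: 4 = 2^2
New prefix = 19 - 2 = 17
Supernet: 213.243.0.0/17


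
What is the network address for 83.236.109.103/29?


IP:   01010011.11101100.01101101.01100111
Mask: 11111111.11111111.11111111.11111000
AND operation:
Net:  01010011.11101100.01101101.01100000
Network: 83.236.109.96/29


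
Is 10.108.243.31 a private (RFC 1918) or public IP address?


RFC 1918 private ranges:
  10.0.0.0/8 (10.0.0.0 - 10.255.255.255)
  172.16.0.0/12 (172.16.0.0 - 172.31.255.255)
  192.168.0.0/16 (192.168.0.0 - 192.168.255.255)
Private (in 10.0.0.0/8)


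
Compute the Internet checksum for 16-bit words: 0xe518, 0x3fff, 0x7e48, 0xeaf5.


Sum all words (with carry folding):
+ 0xe518 = 0xe518
+ 0x3fff = 0x2518
+ 0x7e48 = 0xa360
+ 0xeaf5 = 0x8e56
One's complement: ~0x8e56
Checksum = 0x71a9


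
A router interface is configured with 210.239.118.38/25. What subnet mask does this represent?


/25 means 25 network bits, 7 host bits
Binary: 11111111111111111111111110000000
Mask: 255.255.255.128


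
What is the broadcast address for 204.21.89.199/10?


Network: 204.0.0.0/10
Host bits = 22
Set all host bits to 1:
Broadcast: 204.63.255.255


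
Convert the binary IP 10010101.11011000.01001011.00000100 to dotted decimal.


10010101 = 149
11011000 = 216
01001011 = 75
00000100 = 4
IP: 149.216.75.4


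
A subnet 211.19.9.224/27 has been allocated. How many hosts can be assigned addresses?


Host bits = 32 - 27 = 5
Total addresses = 2^5 = 32
Usable = total - 2 (network and broadcast)
Usable hosts: 30


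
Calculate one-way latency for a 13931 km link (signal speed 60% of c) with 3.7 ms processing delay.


Speed = 0.6 * 3e5 km/s = 180000 km/s
Propagation delay = 13931 / 180000 = 0.0774 s = 77.3944 ms
Processing delay = 3.7 ms
Total one-way latency = 81.0944 ms


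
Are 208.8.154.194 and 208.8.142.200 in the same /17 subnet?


Mask: 255.255.128.0
208.8.154.194 AND mask = 208.8.128.0
208.8.142.200 AND mask = 208.8.128.0
Yes, same subnet (208.8.128.0)


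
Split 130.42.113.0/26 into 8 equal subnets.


New prefix = 26 + 3 = 29
Each subnet has 8 addresses
  130.42.113.0/29
  130.42.113.8/29
  130.42.113.16/29
  130.42.113.24/29
  130.42.113.32/29
  130.42.113.40/29
  130.42.113.48/29
  130.42.113.56/29
Subnets: 130.42.113.0/29, 130.42.113.8/29, 130.42.113.16/29, 130.42.113.24/29, 130.42.113.32/29, 130.42.113.40/29, 130.42.113.48/29, 130.42.113.56/29


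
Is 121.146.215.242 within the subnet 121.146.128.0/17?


Subnet network: 121.146.128.0
Test IP AND mask: 121.146.128.0
Yes, 121.146.215.242 is in 121.146.128.0/17


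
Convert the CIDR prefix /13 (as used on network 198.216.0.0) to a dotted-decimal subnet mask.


/13 means 13 network bits, 19 host bits
Binary: 11111111111110000000000000000000
Mask: 255.248.0.0


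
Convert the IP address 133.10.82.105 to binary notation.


133 = 10000101
10 = 00001010
82 = 01010010
105 = 01101001
Binary: 10000101.00001010.01010010.01101001


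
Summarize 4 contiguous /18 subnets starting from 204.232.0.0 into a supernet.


Original prefix: /18
Number of subnets: 4 = 2^2
New prefix = 18 - 2 = 16
Supernet: 204.232.0.0/16


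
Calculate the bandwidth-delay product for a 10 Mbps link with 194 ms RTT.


BDP = bandwidth * RTT
= 10 Mbps * 194 ms
= 10 * 1e6 * 194 / 1000 bits
= 1940000 bits
= 242500 bytes
= 236.8164 KB
BDP = 1940000 bits (242500 bytes)


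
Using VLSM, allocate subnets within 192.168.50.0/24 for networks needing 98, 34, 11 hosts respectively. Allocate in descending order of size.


98 hosts -> /25 (126 usable): 192.168.50.0/25
34 hosts -> /26 (62 usable): 192.168.50.128/26
11 hosts -> /28 (14 usable): 192.168.50.192/28
Allocation: 192.168.50.0/25 (98 hosts, 126 usable); 192.168.50.128/26 (34 hosts, 62 usable); 192.168.50.192/28 (11 hosts, 14 usable)


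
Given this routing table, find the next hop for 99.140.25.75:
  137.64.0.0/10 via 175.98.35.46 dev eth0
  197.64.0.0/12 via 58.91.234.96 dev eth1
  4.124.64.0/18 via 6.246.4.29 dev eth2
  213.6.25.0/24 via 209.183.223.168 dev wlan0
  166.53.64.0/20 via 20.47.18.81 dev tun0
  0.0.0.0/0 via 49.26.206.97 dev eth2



Longest prefix match for 99.140.25.75:
  /10 137.64.0.0: no
  /12 197.64.0.0: no
  /18 4.124.64.0: no
  /24 213.6.25.0: no
  /20 166.53.64.0: no
  /0 0.0.0.0: MATCH
Selected: next-hop 49.26.206.97 via eth2 (matched /0)


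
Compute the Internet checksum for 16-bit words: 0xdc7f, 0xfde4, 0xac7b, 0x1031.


Sum all words (with carry folding):
+ 0xdc7f = 0xdc7f
+ 0xfde4 = 0xda64
+ 0xac7b = 0x86e0
+ 0x1031 = 0x9711
One's complement: ~0x9711
Checksum = 0x68ee


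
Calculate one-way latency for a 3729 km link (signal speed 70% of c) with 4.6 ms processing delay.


Speed = 0.7 * 3e5 km/s = 210000 km/s
Propagation delay = 3729 / 210000 = 0.0178 s = 17.7571 ms
Processing delay = 4.6 ms
Total one-way latency = 22.3571 ms


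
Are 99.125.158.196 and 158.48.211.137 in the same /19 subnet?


Mask: 255.255.224.0
99.125.158.196 AND mask = 99.125.128.0
158.48.211.137 AND mask = 158.48.192.0
No, different subnets (99.125.128.0 vs 158.48.192.0)


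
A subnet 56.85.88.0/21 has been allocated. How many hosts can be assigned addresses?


Host bits = 32 - 21 = 11
Total addresses = 2^11 = 2048
Usable = total - 2 (network and broadcast)
Usable hosts: 2046


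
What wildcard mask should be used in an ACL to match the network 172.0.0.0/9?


Subnet mask: 255.128.0.0
Wildcard = 255.255.255.255 - subnet mask
255 - 255 = 0
255 - 128 = 127
255 - 0 = 255
255 - 0 = 255
Wildcard: 0.127.255.255


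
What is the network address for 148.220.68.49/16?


IP:   10010100.11011100.01000100.00110001
Mask: 11111111.11111111.00000000.00000000
AND operation:
Net:  10010100.11011100.00000000.00000000
Network: 148.220.0.0/16


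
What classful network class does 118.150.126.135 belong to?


First octet: 118
Binary: 01110110
0xxxxxxx -> Class A (1-126)
Class A, default mask 255.0.0.0 (/8)


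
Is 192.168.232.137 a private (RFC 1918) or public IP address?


RFC 1918 private ranges:
  10.0.0.0/8 (10.0.0.0 - 10.255.255.255)
  172.16.0.0/12 (172.16.0.0 - 172.31.255.255)
  192.168.0.0/16 (192.168.0.0 - 192.168.255.255)
Private (in 192.168.0.0/16)


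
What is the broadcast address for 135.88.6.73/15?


Network: 135.88.0.0/15
Host bits = 17
Set all host bits to 1:
Broadcast: 135.89.255.255


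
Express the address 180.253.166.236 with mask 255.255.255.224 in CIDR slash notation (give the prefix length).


Binary: 11111111.11111111.11111111.11100000
Count leading 1s
Prefix: /27


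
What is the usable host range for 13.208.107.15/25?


Network: 13.208.107.0
Broadcast: 13.208.107.127
First usable = network + 1
Last usable = broadcast - 1
Range: 13.208.107.1 to 13.208.107.126


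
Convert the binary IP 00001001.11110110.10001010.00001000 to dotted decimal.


00001001 = 9
11110110 = 246
10001010 = 138
00001000 = 8
IP: 9.246.138.8


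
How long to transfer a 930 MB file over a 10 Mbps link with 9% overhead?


Effective throughput = 10 * (1 - 9/100) = 9.1 Mbps
File size in Mb = 930 * 8 = 7440 Mb
Time = 7440 / 9.1
Time = 817.5824 seconds


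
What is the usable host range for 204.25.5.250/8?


Network: 204.0.0.0
Broadcast: 204.255.255.255
First usable = network + 1
Last usable = broadcast - 1
Range: 204.0.0.1 to 204.255.255.254


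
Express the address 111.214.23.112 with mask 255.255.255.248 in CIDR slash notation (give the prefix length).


Binary: 11111111.11111111.11111111.11111000
Count leading 1s
Prefix: /29


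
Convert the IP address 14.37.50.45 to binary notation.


14 = 00001110
37 = 00100101
50 = 00110010
45 = 00101101
Binary: 00001110.00100101.00110010.00101101


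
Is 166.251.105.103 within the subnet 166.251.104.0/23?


Subnet network: 166.251.104.0
Test IP AND mask: 166.251.104.0
Yes, 166.251.105.103 is in 166.251.104.0/23


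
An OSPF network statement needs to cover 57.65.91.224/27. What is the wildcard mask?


Subnet mask: 255.255.255.224
Wildcard = 255.255.255.255 - subnet mask
255 - 255 = 0
255 - 255 = 0
255 - 255 = 0
255 - 224 = 31
Wildcard: 0.0.0.31


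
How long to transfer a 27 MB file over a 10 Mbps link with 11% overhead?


Effective throughput = 10 * (1 - 11/100) = 8.9 Mbps
File size in Mb = 27 * 8 = 216 Mb
Time = 216 / 8.9
Time = 24.2697 seconds


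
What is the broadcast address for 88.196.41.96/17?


Network: 88.196.0.0/17
Host bits = 15
Set all host bits to 1:
Broadcast: 88.196.127.255


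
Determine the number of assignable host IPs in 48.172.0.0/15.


Host bits = 32 - 15 = 17
Total addresses = 2^17 = 131072
Usable = total - 2 (network and broadcast)
Usable hosts: 131070


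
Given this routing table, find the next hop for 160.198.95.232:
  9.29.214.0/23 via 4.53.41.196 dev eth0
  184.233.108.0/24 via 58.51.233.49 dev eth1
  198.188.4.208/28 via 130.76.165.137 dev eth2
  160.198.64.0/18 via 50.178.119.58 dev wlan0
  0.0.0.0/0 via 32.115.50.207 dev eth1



Longest prefix match for 160.198.95.232:
  /23 9.29.214.0: no
  /24 184.233.108.0: no
  /28 198.188.4.208: no
  /18 160.198.64.0: MATCH
  /0 0.0.0.0: MATCH
Selected: next-hop 50.178.119.58 via wlan0 (matched /18)


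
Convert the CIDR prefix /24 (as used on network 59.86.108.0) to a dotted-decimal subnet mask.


/24 means 24 network bits, 8 host bits
Binary: 11111111111111111111111100000000
Mask: 255.255.255.0


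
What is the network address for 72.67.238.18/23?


IP:   01001000.01000011.11101110.00010010
Mask: 11111111.11111111.11111110.00000000
AND operation:
Net:  01001000.01000011.11101110.00000000
Network: 72.67.238.0/23


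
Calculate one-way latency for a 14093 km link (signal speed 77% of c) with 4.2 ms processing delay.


Speed = 0.77 * 3e5 km/s = 231000 km/s
Propagation delay = 14093 / 231000 = 0.061 s = 61.0087 ms
Processing delay = 4.2 ms
Total one-way latency = 65.2087 ms


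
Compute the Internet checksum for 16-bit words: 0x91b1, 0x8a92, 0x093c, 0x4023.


Sum all words (with carry folding):
+ 0x91b1 = 0x91b1
+ 0x8a92 = 0x1c44
+ 0x093c = 0x2580
+ 0x4023 = 0x65a3
One's complement: ~0x65a3
Checksum = 0x9a5c


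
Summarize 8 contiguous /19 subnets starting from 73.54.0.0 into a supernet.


Original prefix: /19
Number of subnets: 8 = 2^3
New prefix = 19 - 3 = 16
Supernet: 73.54.0.0/16


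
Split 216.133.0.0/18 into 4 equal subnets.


New prefix = 18 + 2 = 20
Each subnet has 4096 addresses
  216.133.0.0/20
  216.133.16.0/20
  216.133.32.0/20
  216.133.48.0/20
Subnets: 216.133.0.0/20, 216.133.16.0/20, 216.133.32.0/20, 216.133.48.0/20


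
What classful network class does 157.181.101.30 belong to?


First octet: 157
Binary: 10011101
10xxxxxx -> Class B (128-191)
Class B, default mask 255.255.0.0 (/16)


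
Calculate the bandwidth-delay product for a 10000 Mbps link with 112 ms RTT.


BDP = bandwidth * RTT
= 10000 Mbps * 112 ms
= 10000 * 1e6 * 112 / 1000 bits
= 1120000000 bits
= 140000000 bytes
= 136718.75 KB
BDP = 1120000000 bits (140000000 bytes)


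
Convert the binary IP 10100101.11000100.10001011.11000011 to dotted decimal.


10100101 = 165
11000100 = 196
10001011 = 139
11000011 = 195
IP: 165.196.139.195


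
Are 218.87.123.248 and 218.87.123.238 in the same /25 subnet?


Mask: 255.255.255.128
218.87.123.248 AND mask = 218.87.123.128
218.87.123.238 AND mask = 218.87.123.128
Yes, same subnet (218.87.123.128)


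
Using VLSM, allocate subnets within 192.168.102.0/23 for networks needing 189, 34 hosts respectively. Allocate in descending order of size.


189 hosts -> /24 (254 usable): 192.168.102.0/24
34 hosts -> /26 (62 usable): 192.168.103.0/26
Allocation: 192.168.102.0/24 (189 hosts, 254 usable); 192.168.103.0/26 (34 hosts, 62 usable)


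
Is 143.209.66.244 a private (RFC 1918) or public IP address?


RFC 1918 private ranges:
  10.0.0.0/8 (10.0.0.0 - 10.255.255.255)
  172.16.0.0/12 (172.16.0.0 - 172.31.255.255)
  192.168.0.0/16 (192.168.0.0 - 192.168.255.255)
Public (not in any RFC 1918 range)


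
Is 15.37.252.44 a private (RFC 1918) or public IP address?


RFC 1918 private ranges:
  10.0.0.0/8 (10.0.0.0 - 10.255.255.255)
  172.16.0.0/12 (172.16.0.0 - 172.31.255.255)
  192.168.0.0/16 (192.168.0.0 - 192.168.255.255)
Public (not in any RFC 1918 range)


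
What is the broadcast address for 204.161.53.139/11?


Network: 204.160.0.0/11
Host bits = 21
Set all host bits to 1:
Broadcast: 204.191.255.255


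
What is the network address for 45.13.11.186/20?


IP:   00101101.00001101.00001011.10111010
Mask: 11111111.11111111.11110000.00000000
AND operation:
Net:  00101101.00001101.00000000.00000000
Network: 45.13.0.0/20


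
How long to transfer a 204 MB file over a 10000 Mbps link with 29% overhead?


Effective throughput = 10000 * (1 - 29/100) = 7100 Mbps
File size in Mb = 204 * 8 = 1632 Mb
Time = 1632 / 7100
Time = 0.2299 seconds


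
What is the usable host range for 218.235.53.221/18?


Network: 218.235.0.0
Broadcast: 218.235.63.255
First usable = network + 1
Last usable = broadcast - 1
Range: 218.235.0.1 to 218.235.63.254


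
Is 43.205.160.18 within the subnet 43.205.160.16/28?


Subnet network: 43.205.160.16
Test IP AND mask: 43.205.160.16
Yes, 43.205.160.18 is in 43.205.160.16/28


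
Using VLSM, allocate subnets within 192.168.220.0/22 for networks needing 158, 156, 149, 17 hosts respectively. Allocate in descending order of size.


158 hosts -> /24 (254 usable): 192.168.220.0/24
156 hosts -> /24 (254 usable): 192.168.221.0/24
149 hosts -> /24 (254 usable): 192.168.222.0/24
17 hosts -> /27 (30 usable): 192.168.223.0/27
Allocation: 192.168.220.0/24 (158 hosts, 254 usable); 192.168.221.0/24 (156 hosts, 254 usable); 192.168.222.0/24 (149 hosts, 254 usable); 192.168.223.0/27 (17 hosts, 30 usable)


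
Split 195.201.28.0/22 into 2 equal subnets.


New prefix = 22 + 1 = 23
Each subnet has 512 addresses
  195.201.28.0/23
  195.201.30.0/23
Subnets: 195.201.28.0/23, 195.201.30.0/23


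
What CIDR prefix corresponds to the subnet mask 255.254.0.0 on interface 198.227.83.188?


Binary: 11111111.11111110.00000000.00000000
Count leading 1s
Prefix: /15


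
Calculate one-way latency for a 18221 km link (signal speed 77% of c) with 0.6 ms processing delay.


Speed = 0.77 * 3e5 km/s = 231000 km/s
Propagation delay = 18221 / 231000 = 0.0789 s = 78.8788 ms
Processing delay = 0.6 ms
Total one-way latency = 79.4788 ms


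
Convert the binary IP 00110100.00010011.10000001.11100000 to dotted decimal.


00110100 = 52
00010011 = 19
10000001 = 129
11100000 = 224
IP: 52.19.129.224


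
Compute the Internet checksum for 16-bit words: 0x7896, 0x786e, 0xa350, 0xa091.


Sum all words (with carry folding):
+ 0x7896 = 0x7896
+ 0x786e = 0xf104
+ 0xa350 = 0x9455
+ 0xa091 = 0x34e7
One's complement: ~0x34e7
Checksum = 0xcb18


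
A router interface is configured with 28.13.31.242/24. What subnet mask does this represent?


/24 means 24 network bits, 8 host bits
Binary: 11111111111111111111111100000000
Mask: 255.255.255.0


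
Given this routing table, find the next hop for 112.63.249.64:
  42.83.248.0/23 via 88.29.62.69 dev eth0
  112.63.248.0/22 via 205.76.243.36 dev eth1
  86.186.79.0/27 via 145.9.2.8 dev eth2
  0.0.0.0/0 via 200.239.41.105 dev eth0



Longest prefix match for 112.63.249.64:
  /23 42.83.248.0: no
  /22 112.63.248.0: MATCH
  /27 86.186.79.0: no
  /0 0.0.0.0: MATCH
Selected: next-hop 205.76.243.36 via eth1 (matched /22)


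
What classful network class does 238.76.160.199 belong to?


First octet: 238
Binary: 11101110
1110xxxx -> Class D (224-239)
Class D (multicast), default mask N/A


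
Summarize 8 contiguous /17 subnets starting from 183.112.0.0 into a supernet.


Original prefix: /17
Number of subnets: 8 = 2^3
New prefix = 17 - 3 = 14
Supernet: 183.112.0.0/14


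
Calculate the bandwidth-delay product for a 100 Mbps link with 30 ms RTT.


BDP = bandwidth * RTT
= 100 Mbps * 30 ms
= 100 * 1e6 * 30 / 1000 bits
= 3000000 bits
= 375000 bytes
= 366.2109 KB
BDP = 3000000 bits (375000 bytes)


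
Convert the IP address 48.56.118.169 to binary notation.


48 = 00110000
56 = 00111000
118 = 01110110
169 = 10101001
Binary: 00110000.00111000.01110110.10101001


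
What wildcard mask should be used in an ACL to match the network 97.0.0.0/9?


Subnet mask: 255.128.0.0
Wildcard = 255.255.255.255 - subnet mask
255 - 255 = 0
255 - 128 = 127
255 - 0 = 255
255 - 0 = 255
Wildcard: 0.127.255.255


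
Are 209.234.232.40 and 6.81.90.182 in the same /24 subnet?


Mask: 255.255.255.0
209.234.232.40 AND mask = 209.234.232.0
6.81.90.182 AND mask = 6.81.90.0
No, different subnets (209.234.232.0 vs 6.81.90.0)


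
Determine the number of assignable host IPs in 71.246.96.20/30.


Host bits = 32 - 30 = 2
Total addresses = 2^2 = 4
Usable = total - 2 (network and broadcast)
Usable hosts: 2


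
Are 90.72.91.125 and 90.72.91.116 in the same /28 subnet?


Mask: 255.255.255.240
90.72.91.125 AND mask = 90.72.91.112
90.72.91.116 AND mask = 90.72.91.112
Yes, same subnet (90.72.91.112)


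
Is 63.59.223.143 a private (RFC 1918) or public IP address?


RFC 1918 private ranges:
  10.0.0.0/8 (10.0.0.0 - 10.255.255.255)
  172.16.0.0/12 (172.16.0.0 - 172.31.255.255)
  192.168.0.0/16 (192.168.0.0 - 192.168.255.255)
Public (not in any RFC 1918 range)


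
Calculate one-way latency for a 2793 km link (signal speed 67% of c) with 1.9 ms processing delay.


Speed = 0.67 * 3e5 km/s = 201000 km/s
Propagation delay = 2793 / 201000 = 0.0139 s = 13.8955 ms
Processing delay = 1.9 ms
Total one-way latency = 15.7955 ms


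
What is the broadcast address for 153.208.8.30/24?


Network: 153.208.8.0/24
Host bits = 8
Set all host bits to 1:
Broadcast: 153.208.8.255


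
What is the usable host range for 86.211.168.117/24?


Network: 86.211.168.0
Broadcast: 86.211.168.255
First usable = network + 1
Last usable = broadcast - 1
Range: 86.211.168.1 to 86.211.168.254


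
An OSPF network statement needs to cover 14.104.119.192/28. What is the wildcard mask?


Subnet mask: 255.255.255.240
Wildcard = 255.255.255.255 - subnet mask
255 - 255 = 0
255 - 255 = 0
255 - 255 = 0
255 - 240 = 15
Wildcard: 0.0.0.15


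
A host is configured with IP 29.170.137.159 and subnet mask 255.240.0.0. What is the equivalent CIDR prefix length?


Binary: 11111111.11110000.00000000.00000000
Count leading 1s
Prefix: /12


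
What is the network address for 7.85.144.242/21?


IP:   00000111.01010101.10010000.11110010
Mask: 11111111.11111111.11111000.00000000
AND operation:
Net:  00000111.01010101.10010000.00000000
Network: 7.85.144.0/21


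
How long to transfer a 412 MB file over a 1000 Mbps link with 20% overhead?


Effective throughput = 1000 * (1 - 20/100) = 800 Mbps
File size in Mb = 412 * 8 = 3296 Mb
Time = 3296 / 800
Time = 4.12 seconds


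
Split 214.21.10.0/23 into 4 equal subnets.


New prefix = 23 + 2 = 25
Each subnet has 128 addresses
  214.21.10.0/25
  214.21.10.128/25
  214.21.11.0/25
  214.21.11.128/25
Subnets: 214.21.10.0/25, 214.21.10.128/25, 214.21.11.0/25, 214.21.11.128/25


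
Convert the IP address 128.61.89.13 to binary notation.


128 = 10000000
61 = 00111101
89 = 01011001
13 = 00001101
Binary: 10000000.00111101.01011001.00001101


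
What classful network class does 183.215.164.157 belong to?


First octet: 183
Binary: 10110111
10xxxxxx -> Class B (128-191)
Class B, default mask 255.255.0.0 (/16)


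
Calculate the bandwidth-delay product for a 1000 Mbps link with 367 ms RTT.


BDP = bandwidth * RTT
= 1000 Mbps * 367 ms
= 1000 * 1e6 * 367 / 1000 bits
= 367000000 bits
= 45875000 bytes
= 44799.8047 KB
BDP = 367000000 bits (45875000 bytes)


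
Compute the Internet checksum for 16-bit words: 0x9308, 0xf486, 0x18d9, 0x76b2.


Sum all words (with carry folding):
+ 0x9308 = 0x9308
+ 0xf486 = 0x878f
+ 0x18d9 = 0xa068
+ 0x76b2 = 0x171b
One's complement: ~0x171b
Checksum = 0xe8e4


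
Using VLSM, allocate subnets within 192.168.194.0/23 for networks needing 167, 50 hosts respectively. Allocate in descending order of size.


167 hosts -> /24 (254 usable): 192.168.194.0/24
50 hosts -> /26 (62 usable): 192.168.195.0/26
Allocation: 192.168.194.0/24 (167 hosts, 254 usable); 192.168.195.0/26 (50 hosts, 62 usable)


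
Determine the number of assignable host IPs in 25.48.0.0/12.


Host bits = 32 - 12 = 20
Total addresses = 2^20 = 1048576
Usable = total - 2 (network and broadcast)
Usable hosts: 1048574


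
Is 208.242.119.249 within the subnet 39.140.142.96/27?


Subnet network: 39.140.142.96
Test IP AND mask: 208.242.119.224
No, 208.242.119.249 is not in 39.140.142.96/27


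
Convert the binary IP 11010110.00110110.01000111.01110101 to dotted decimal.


11010110 = 214
00110110 = 54
01000111 = 71
01110101 = 117
IP: 214.54.71.117


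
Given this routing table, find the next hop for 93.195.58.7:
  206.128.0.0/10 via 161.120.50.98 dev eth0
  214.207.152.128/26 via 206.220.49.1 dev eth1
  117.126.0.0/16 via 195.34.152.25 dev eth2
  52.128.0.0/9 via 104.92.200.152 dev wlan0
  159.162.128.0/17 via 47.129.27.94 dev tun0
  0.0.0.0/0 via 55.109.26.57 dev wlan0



Longest prefix match for 93.195.58.7:
  /10 206.128.0.0: no
  /26 214.207.152.128: no
  /16 117.126.0.0: no
  /9 52.128.0.0: no
  /17 159.162.128.0: no
  /0 0.0.0.0: MATCH
Selected: next-hop 55.109.26.57 via wlan0 (matched /0)


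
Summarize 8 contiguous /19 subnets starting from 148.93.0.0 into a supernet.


Original prefix: /19
Number of subnets: 8 = 2^3
New prefix = 19 - 3 = 16
Supernet: 148.93.0.0/16


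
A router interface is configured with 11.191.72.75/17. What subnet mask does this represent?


/17 means 17 network bits, 15 host bits
Binary: 11111111111111111000000000000000
Mask: 255.255.128.0


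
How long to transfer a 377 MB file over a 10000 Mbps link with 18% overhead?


Effective throughput = 10000 * (1 - 18/100) = 8200 Mbps
File size in Mb = 377 * 8 = 3016 Mb
Time = 3016 / 8200
Time = 0.3678 seconds


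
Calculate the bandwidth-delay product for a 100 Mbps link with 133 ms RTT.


BDP = bandwidth * RTT
= 100 Mbps * 133 ms
= 100 * 1e6 * 133 / 1000 bits
= 13300000 bits
= 1662500 bytes
= 1623.5352 KB
BDP = 13300000 bits (1662500 bytes)


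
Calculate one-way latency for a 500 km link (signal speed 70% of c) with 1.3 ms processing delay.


Speed = 0.7 * 3e5 km/s = 210000 km/s
Propagation delay = 500 / 210000 = 0.0024 s = 2.381 ms
Processing delay = 1.3 ms
Total one-way latency = 3.681 ms


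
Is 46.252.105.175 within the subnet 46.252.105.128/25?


Subnet network: 46.252.105.128
Test IP AND mask: 46.252.105.128
Yes, 46.252.105.175 is in 46.252.105.128/25


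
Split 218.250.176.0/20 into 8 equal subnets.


New prefix = 20 + 3 = 23
Each subnet has 512 addresses
  218.250.176.0/23
  218.250.178.0/23
  218.250.180.0/23
  218.250.182.0/23
  218.250.184.0/23
  218.250.186.0/23
  218.250.188.0/23
  218.250.190.0/23
Subnets: 218.250.176.0/23, 218.250.178.0/23, 218.250.180.0/23, 218.250.182.0/23, 218.250.184.0/23, 218.250.186.0/23, 218.250.188.0/23, 218.250.190.0/23


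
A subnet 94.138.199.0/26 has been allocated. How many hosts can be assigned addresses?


Host bits = 32 - 26 = 6
Total addresses = 2^6 = 64
Usable = total - 2 (network and broadcast)
Usable hosts: 62


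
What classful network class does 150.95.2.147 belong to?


First octet: 150
Binary: 10010110
10xxxxxx -> Class B (128-191)
Class B, default mask 255.255.0.0 (/16)


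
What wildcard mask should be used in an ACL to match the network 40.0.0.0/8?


Subnet mask: 255.0.0.0
Wildcard = 255.255.255.255 - subnet mask
255 - 255 = 0
255 - 0 = 255
255 - 0 = 255
255 - 0 = 255
Wildcard: 0.255.255.255


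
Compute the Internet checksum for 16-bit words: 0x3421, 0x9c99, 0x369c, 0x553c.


Sum all words (with carry folding):
+ 0x3421 = 0x3421
+ 0x9c99 = 0xd0ba
+ 0x369c = 0x0757
+ 0x553c = 0x5c93
One's complement: ~0x5c93
Checksum = 0xa36c


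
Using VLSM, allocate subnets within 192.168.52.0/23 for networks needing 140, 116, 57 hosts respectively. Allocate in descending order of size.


140 hosts -> /24 (254 usable): 192.168.52.0/24
116 hosts -> /25 (126 usable): 192.168.53.0/25
57 hosts -> /26 (62 usable): 192.168.53.128/26
Allocation: 192.168.52.0/24 (140 hosts, 254 usable); 192.168.53.0/25 (116 hosts, 126 usable); 192.168.53.128/26 (57 hosts, 62 usable)


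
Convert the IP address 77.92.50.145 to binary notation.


77 = 01001101
92 = 01011100
50 = 00110010
145 = 10010001
Binary: 01001101.01011100.00110010.10010001


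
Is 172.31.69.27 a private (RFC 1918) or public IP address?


RFC 1918 private ranges:
  10.0.0.0/8 (10.0.0.0 - 10.255.255.255)
  172.16.0.0/12 (172.16.0.0 - 172.31.255.255)
  192.168.0.0/16 (192.168.0.0 - 192.168.255.255)
Private (in 172.16.0.0/12)


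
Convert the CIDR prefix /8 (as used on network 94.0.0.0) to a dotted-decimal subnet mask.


/8 means 8 network bits, 24 host bits
Binary: 11111111000000000000000000000000
Mask: 255.0.0.0


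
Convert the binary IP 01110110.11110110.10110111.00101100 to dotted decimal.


01110110 = 118
11110110 = 246
10110111 = 183
00101100 = 44
IP: 118.246.183.44


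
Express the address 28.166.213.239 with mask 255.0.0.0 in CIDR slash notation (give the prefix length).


Binary: 11111111.00000000.00000000.00000000
Count leading 1s
Prefix: /8


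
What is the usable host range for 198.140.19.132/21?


Network: 198.140.16.0
Broadcast: 198.140.23.255
First usable = network + 1
Last usable = broadcast - 1
Range: 198.140.16.1 to 198.140.23.254


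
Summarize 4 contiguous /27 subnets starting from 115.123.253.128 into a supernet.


Original prefix: /27
Number of subnets: 4 = 2^2
New prefix = 27 - 2 = 25
Supernet: 115.123.253.128/25


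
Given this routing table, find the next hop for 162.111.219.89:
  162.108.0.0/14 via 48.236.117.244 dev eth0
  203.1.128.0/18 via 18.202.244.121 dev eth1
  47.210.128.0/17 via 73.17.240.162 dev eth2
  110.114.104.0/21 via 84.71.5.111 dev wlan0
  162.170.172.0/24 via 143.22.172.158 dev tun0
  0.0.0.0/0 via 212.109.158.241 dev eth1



Longest prefix match for 162.111.219.89:
  /14 162.108.0.0: MATCH
  /18 203.1.128.0: no
  /17 47.210.128.0: no
  /21 110.114.104.0: no
  /24 162.170.172.0: no
  /0 0.0.0.0: MATCH
Selected: next-hop 48.236.117.244 via eth0 (matched /14)


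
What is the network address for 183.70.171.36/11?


IP:   10110111.01000110.10101011.00100100
Mask: 11111111.11100000.00000000.00000000
AND operation:
Net:  10110111.01000000.00000000.00000000
Network: 183.64.0.0/11


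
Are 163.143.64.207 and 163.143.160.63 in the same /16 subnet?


Mask: 255.255.0.0
163.143.64.207 AND mask = 163.143.0.0
163.143.160.63 AND mask = 163.143.0.0
Yes, same subnet (163.143.0.0)


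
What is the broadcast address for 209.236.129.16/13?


Network: 209.232.0.0/13
Host bits = 19
Set all host bits to 1:
Broadcast: 209.239.255.255


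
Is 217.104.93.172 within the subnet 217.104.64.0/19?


Subnet network: 217.104.64.0
Test IP AND mask: 217.104.64.0
Yes, 217.104.93.172 is in 217.104.64.0/19


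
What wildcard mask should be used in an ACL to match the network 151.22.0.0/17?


Subnet mask: 255.255.128.0
Wildcard = 255.255.255.255 - subnet mask
255 - 255 = 0
255 - 255 = 0
255 - 128 = 127
255 - 0 = 255
Wildcard: 0.0.127.255


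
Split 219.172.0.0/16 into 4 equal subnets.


New prefix = 16 + 2 = 18
Each subnet has 16384 addresses
  219.172.0.0/18
  219.172.64.0/18
  219.172.128.0/18
  219.172.192.0/18
Subnets: 219.172.0.0/18, 219.172.64.0/18, 219.172.128.0/18, 219.172.192.0/18


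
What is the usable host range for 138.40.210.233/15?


Network: 138.40.0.0
Broadcast: 138.41.255.255
First usable = network + 1
Last usable = broadcast - 1
Range: 138.40.0.1 to 138.41.255.254


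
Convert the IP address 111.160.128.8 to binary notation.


111 = 01101111
160 = 10100000
128 = 10000000
8 = 00001000
Binary: 01101111.10100000.10000000.00001000


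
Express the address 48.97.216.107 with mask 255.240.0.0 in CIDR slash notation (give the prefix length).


Binary: 11111111.11110000.00000000.00000000
Count leading 1s
Prefix: /12


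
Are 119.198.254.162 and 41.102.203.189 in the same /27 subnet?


Mask: 255.255.255.224
119.198.254.162 AND mask = 119.198.254.160
41.102.203.189 AND mask = 41.102.203.160
No, different subnets (119.198.254.160 vs 41.102.203.160)


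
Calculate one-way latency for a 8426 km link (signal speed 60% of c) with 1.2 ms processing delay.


Speed = 0.6 * 3e5 km/s = 180000 km/s
Propagation delay = 8426 / 180000 = 0.0468 s = 46.8111 ms
Processing delay = 1.2 ms
Total one-way latency = 48.0111 ms


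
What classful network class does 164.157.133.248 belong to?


First octet: 164
Binary: 10100100
10xxxxxx -> Class B (128-191)
Class B, default mask 255.255.0.0 (/16)


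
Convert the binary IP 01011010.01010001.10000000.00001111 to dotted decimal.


01011010 = 90
01010001 = 81
10000000 = 128
00001111 = 15
IP: 90.81.128.15


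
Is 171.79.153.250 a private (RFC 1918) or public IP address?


RFC 1918 private ranges:
  10.0.0.0/8 (10.0.0.0 - 10.255.255.255)
  172.16.0.0/12 (172.16.0.0 - 172.31.255.255)
  192.168.0.0/16 (192.168.0.0 - 192.168.255.255)
Public (not in any RFC 1918 range)


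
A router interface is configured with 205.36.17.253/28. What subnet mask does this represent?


/28 means 28 network bits, 4 host bits
Binary: 11111111111111111111111111110000
Mask: 255.255.255.240


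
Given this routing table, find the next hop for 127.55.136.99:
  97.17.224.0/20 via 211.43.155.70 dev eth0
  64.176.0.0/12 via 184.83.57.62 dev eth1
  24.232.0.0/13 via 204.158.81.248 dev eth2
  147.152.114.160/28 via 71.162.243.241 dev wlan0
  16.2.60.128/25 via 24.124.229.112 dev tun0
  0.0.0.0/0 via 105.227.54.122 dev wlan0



Longest prefix match for 127.55.136.99:
  /20 97.17.224.0: no
  /12 64.176.0.0: no
  /13 24.232.0.0: no
  /28 147.152.114.160: no
  /25 16.2.60.128: no
  /0 0.0.0.0: MATCH
Selected: next-hop 105.227.54.122 via wlan0 (matched /0)


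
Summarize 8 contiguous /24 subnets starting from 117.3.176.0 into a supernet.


Original prefix: /24
Number of subnets: 8 = 2^3
New prefix = 24 - 3 = 21
Supernet: 117.3.176.0/21


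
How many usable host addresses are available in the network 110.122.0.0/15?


Host bits = 32 - 15 = 17
Total addresses = 2^17 = 131072
Usable = total - 2 (network and broadcast)
Usable hosts: 131070


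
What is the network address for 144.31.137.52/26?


IP:   10010000.00011111.10001001.00110100
Mask: 11111111.11111111.11111111.11000000
AND operation:
Net:  10010000.00011111.10001001.00000000
Network: 144.31.137.0/26


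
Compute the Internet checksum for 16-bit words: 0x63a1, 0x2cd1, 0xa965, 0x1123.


Sum all words (with carry folding):
+ 0x63a1 = 0x63a1
+ 0x2cd1 = 0x9072
+ 0xa965 = 0x39d8
+ 0x1123 = 0x4afb
One's complement: ~0x4afb
Checksum = 0xb504


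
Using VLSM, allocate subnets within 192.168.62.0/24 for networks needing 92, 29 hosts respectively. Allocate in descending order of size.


92 hosts -> /25 (126 usable): 192.168.62.0/25
29 hosts -> /27 (30 usable): 192.168.62.128/27
Allocation: 192.168.62.0/25 (92 hosts, 126 usable); 192.168.62.128/27 (29 hosts, 30 usable)


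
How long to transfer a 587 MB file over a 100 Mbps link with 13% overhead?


Effective throughput = 100 * (1 - 13/100) = 87 Mbps
File size in Mb = 587 * 8 = 4696 Mb
Time = 4696 / 87
Time = 53.977 seconds


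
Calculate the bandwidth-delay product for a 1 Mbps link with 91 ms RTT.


BDP = bandwidth * RTT
= 1 Mbps * 91 ms
= 1 * 1e6 * 91 / 1000 bits
= 91000 bits
= 11375 bytes
= 11.1084 KB
BDP = 91000 bits (11375 bytes)


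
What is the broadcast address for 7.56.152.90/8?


Network: 7.0.0.0/8
Host bits = 24
Set all host bits to 1:
Broadcast: 7.255.255.255


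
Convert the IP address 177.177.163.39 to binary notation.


177 = 10110001
177 = 10110001
163 = 10100011
39 = 00100111
Binary: 10110001.10110001.10100011.00100111


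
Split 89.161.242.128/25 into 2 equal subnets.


New prefix = 25 + 1 = 26
Each subnet has 64 addresses
  89.161.242.128/26
  89.161.242.192/26
Subnets: 89.161.242.128/26, 89.161.242.192/26


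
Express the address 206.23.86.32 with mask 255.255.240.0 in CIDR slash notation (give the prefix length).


Binary: 11111111.11111111.11110000.00000000
Count leading 1s
Prefix: /20


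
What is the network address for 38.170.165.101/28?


IP:   00100110.10101010.10100101.01100101
Mask: 11111111.11111111.11111111.11110000
AND operation:
Net:  00100110.10101010.10100101.01100000
Network: 38.170.165.96/28


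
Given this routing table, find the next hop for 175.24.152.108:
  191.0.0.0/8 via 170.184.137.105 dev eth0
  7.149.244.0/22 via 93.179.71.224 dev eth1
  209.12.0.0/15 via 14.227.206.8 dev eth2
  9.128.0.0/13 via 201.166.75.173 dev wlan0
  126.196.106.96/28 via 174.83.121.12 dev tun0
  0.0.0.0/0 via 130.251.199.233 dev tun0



Longest prefix match for 175.24.152.108:
  /8 191.0.0.0: no
  /22 7.149.244.0: no
  /15 209.12.0.0: no
  /13 9.128.0.0: no
  /28 126.196.106.96: no
  /0 0.0.0.0: MATCH
Selected: next-hop 130.251.199.233 via tun0 (matched /0)


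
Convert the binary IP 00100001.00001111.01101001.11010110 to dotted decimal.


00100001 = 33
00001111 = 15
01101001 = 105
11010110 = 214
IP: 33.15.105.214


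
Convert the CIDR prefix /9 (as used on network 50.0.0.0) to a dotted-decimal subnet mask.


/9 means 9 network bits, 23 host bits
Binary: 11111111100000000000000000000000
Mask: 255.128.0.0


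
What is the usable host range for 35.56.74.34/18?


Network: 35.56.64.0
Broadcast: 35.56.127.255
First usable = network + 1
Last usable = broadcast - 1
Range: 35.56.64.1 to 35.56.127.254


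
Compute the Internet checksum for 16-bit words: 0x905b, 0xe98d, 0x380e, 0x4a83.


Sum all words (with carry folding):
+ 0x905b = 0x905b
+ 0xe98d = 0x79e9
+ 0x380e = 0xb1f7
+ 0x4a83 = 0xfc7a
One's complement: ~0xfc7a
Checksum = 0x0385


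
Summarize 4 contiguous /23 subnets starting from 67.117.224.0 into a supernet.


Original prefix: /23
Number of subnets: 4 = 2^2
New prefix = 23 - 2 = 21
Supernet: 67.117.224.0/21


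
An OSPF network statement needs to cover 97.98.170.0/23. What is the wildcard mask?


Subnet mask: 255.255.254.0
Wildcard = 255.255.255.255 - subnet mask
255 - 255 = 0
255 - 255 = 0
255 - 254 = 1
255 - 0 = 255
Wildcard: 0.0.1.255


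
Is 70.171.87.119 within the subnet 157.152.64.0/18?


Subnet network: 157.152.64.0
Test IP AND mask: 70.171.64.0
No, 70.171.87.119 is not in 157.152.64.0/18


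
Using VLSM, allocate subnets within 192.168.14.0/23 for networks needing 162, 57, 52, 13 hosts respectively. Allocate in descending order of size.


162 hosts -> /24 (254 usable): 192.168.14.0/24
57 hosts -> /26 (62 usable): 192.168.15.0/26
52 hosts -> /26 (62 usable): 192.168.15.64/26
13 hosts -> /28 (14 usable): 192.168.15.128/28
Allocation: 192.168.14.0/24 (162 hosts, 254 usable); 192.168.15.0/26 (57 hosts, 62 usable); 192.168.15.64/26 (52 hosts, 62 usable); 192.168.15.128/28 (13 hosts, 14 usable)


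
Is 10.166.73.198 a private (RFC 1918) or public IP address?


RFC 1918 private ranges:
  10.0.0.0/8 (10.0.0.0 - 10.255.255.255)
  172.16.0.0/12 (172.16.0.0 - 172.31.255.255)
  192.168.0.0/16 (192.168.0.0 - 192.168.255.255)
Private (in 10.0.0.0/8)


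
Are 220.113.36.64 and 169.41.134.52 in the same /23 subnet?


Mask: 255.255.254.0
220.113.36.64 AND mask = 220.113.36.0
169.41.134.52 AND mask = 169.41.134.0
No, different subnets (220.113.36.0 vs 169.41.134.0)


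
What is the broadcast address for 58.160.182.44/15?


Network: 58.160.0.0/15
Host bits = 17
Set all host bits to 1:
Broadcast: 58.161.255.255


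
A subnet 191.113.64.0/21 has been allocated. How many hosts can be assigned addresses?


Host bits = 32 - 21 = 11
Total addresses = 2^11 = 2048
Usable = total - 2 (network and broadcast)
Usable hosts: 2046


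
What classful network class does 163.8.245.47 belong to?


First octet: 163
Binary: 10100011
10xxxxxx -> Class B (128-191)
Class B, default mask 255.255.0.0 (/16)


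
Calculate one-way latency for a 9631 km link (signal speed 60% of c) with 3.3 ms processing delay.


Speed = 0.6 * 3e5 km/s = 180000 km/s
Propagation delay = 9631 / 180000 = 0.0535 s = 53.5056 ms
Processing delay = 3.3 ms
Total one-way latency = 56.8056 ms


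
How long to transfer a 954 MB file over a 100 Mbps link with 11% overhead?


Effective throughput = 100 * (1 - 11/100) = 89 Mbps
File size in Mb = 954 * 8 = 7632 Mb
Time = 7632 / 89
Time = 85.7528 seconds


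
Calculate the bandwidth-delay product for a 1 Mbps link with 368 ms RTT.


BDP = bandwidth * RTT
= 1 Mbps * 368 ms
= 1 * 1e6 * 368 / 1000 bits
= 368000 bits
= 46000 bytes
= 44.9219 KB
BDP = 368000 bits (46000 bytes)


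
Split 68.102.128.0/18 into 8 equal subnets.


New prefix = 18 + 3 = 21
Each subnet has 2048 addresses
  68.102.128.0/21
  68.102.136.0/21
  68.102.144.0/21
  68.102.152.0/21
  68.102.160.0/21
  68.102.168.0/21
  68.102.176.0/21
  68.102.184.0/21
Subnets: 68.102.128.0/21, 68.102.136.0/21, 68.102.144.0/21, 68.102.152.0/21, 68.102.160.0/21, 68.102.168.0/21, 68.102.176.0/21, 68.102.184.0/21


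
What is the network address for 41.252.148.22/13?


IP:   00101001.11111100.10010100.00010110
Mask: 11111111.11111000.00000000.00000000
AND operation:
Net:  00101001.11111000.00000000.00000000
Network: 41.248.0.0/13


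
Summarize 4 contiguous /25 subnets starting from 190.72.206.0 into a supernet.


Original prefix: /25
Number of subnets: 4 = 2^2
New prefix = 25 - 2 = 23
Supernet: 190.72.206.0/23


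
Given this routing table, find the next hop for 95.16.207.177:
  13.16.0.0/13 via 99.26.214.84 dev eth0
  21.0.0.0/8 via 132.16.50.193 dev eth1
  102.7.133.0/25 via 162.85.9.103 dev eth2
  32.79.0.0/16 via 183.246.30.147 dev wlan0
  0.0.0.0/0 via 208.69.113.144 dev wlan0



Longest prefix match for 95.16.207.177:
  /13 13.16.0.0: no
  /8 21.0.0.0: no
  /25 102.7.133.0: no
  /16 32.79.0.0: no
  /0 0.0.0.0: MATCH
Selected: next-hop 208.69.113.144 via wlan0 (matched /0)
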